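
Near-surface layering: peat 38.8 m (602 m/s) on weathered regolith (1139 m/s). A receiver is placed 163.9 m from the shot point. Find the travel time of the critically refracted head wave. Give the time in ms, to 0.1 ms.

θ_c = arcsin(V₁/V₂) = arcsin(602/1139) = 31.91°, cos θ_c = 0.8489.
Intercept time tᵢ = 2h cos θ_c / V₁ = 2·38.8·0.8489/602 = 0.10943 s.
t = x/V₂ + tᵢ = 163.9/1139 + 0.10943 = 0.25333 s.

253.3 ms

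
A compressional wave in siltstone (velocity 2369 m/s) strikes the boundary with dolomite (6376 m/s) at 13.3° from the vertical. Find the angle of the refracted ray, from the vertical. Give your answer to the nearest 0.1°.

38.3°

Snell's law: sin θ₂ = (V₂/V₁)·sin θ₁ = (6376/2369)·sin 13.3° = 0.6192.
θ₂ = sin⁻¹(0.6192) = 38.26° (from vertical).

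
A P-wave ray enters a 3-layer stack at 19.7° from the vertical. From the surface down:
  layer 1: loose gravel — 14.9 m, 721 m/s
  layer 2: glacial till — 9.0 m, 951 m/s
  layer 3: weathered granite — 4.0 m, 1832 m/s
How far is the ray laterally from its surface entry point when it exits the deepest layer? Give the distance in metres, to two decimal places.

16.44 m

Ray parameter p = sin 19.7° / 721 m/s = 4.6754e-04 s/m.
Layer 1: θ = 19.70°; offset = 14.9·tan 19.70° = 5.3350 m.
Layer 2: sin θ = p·951 = 0.4446 → θ = 26.40°; offset = 9.0·tan 26.40° = 4.4676 m.
Layer 3: sin θ = p·1832 = 0.8565 → θ = 58.93°; offset = 4.0·tan 58.93° = 6.6385 m.
Σ offsets = 16.4411 m.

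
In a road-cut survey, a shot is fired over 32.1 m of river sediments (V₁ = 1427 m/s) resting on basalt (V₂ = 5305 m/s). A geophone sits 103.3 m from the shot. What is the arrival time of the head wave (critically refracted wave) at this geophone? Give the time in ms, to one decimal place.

θ_c = arcsin(V₁/V₂) = arcsin(1427/5305) = 15.60°, cos θ_c = 0.9631.
Intercept time tᵢ = 2h cos θ_c / V₁ = 2·32.1·0.9631/1427 = 0.04333 s.
t = x/V₂ + tᵢ = 103.3/5305 + 0.04333 = 0.06280 s.

62.8 ms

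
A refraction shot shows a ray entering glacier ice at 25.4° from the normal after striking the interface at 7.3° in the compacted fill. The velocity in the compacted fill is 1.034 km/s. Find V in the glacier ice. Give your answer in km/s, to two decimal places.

3.49 km/s

sin 7.3° = 0.1271; sin 25.4° = 0.4289.
V₂ = V₁·(sin θ₂/sin θ₁) = 1.034·(0.4289/0.1271) = 3.49 km/s.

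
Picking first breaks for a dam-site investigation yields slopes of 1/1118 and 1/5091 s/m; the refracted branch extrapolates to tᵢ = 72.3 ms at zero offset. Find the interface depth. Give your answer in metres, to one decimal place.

θ_c = arcsin(1118/5091) = 12.69°; cos θ_c = 0.9756.
tᵢ = 2h cos θ_c/V₁ ⇒ h = tᵢ·V₁/(2 cos θ_c) = 0.0723·1118/(2·0.9756) = 41.43 m.

41.4 m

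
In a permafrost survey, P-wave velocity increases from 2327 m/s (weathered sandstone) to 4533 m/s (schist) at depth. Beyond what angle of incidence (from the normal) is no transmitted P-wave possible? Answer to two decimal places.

30.89°

Critical incidence: sin θ_c = V₁/V₂ = 2327/4533 = 0.5133.
θ_c = arcsin 0.5133 = 30.89°.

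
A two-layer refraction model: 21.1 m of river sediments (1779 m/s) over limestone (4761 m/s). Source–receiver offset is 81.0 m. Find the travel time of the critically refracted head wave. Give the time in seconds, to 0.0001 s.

t = x/V₂ + 2h·√(V₂²−V₁²)/(V₁V₂).
√(V₂²−V₁²) = √(4761²−1779²) = 4416.1 m/s; delay term = 2·21.1·4416.1/(1779·4761) = 0.02200 s.
t = 81.0/4761 + 0.02200 = 0.03902 s.

0.0390 s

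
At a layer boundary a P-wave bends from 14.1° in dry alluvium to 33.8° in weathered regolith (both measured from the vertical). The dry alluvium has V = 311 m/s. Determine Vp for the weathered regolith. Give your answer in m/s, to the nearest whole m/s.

Snell's law: sin 14.1°/V₁ = sin 33.8°/V₂.
V₂ = V₁·sin 33.8°/sin 14.1° = 311 × 2.2835 = 710.17 m/s.

710 m/s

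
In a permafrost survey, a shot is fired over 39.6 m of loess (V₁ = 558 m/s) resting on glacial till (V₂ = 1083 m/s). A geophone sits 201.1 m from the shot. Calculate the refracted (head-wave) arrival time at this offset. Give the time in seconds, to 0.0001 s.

0.3073 s

t = x/V₂ + 2h·√(V₂²−V₁²)/(V₁V₂).
√(V₂²−V₁²) = √(1083²−558²) = 928.2 m/s; delay term = 2·39.6·928.2/(558·1083) = 0.12165 s.
t = 201.1/1083 + 0.12165 = 0.30733 s.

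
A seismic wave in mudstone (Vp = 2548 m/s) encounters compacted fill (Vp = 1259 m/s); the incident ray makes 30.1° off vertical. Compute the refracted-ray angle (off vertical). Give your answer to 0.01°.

Snell's law: sin θ₂ = (V₂/V₁)·sin θ₁ = (1259/2548)·sin 30.1° = 0.2478.
θ₂ = arcsin 0.2478 = 14.35° from the normal.

14.35°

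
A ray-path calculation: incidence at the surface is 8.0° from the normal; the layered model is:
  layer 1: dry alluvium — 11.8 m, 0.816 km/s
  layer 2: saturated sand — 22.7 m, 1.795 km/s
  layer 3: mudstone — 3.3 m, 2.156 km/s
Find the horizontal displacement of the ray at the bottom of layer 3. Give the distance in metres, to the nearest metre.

Ray parameter p = sin 8.0° / 0.816 km/s = 1.7056e-01 s/km.
Layer 1: θ = 8.00°; offset = 11.8·tan 8.00° = 1.658 m.
Layer 2: sin θ = p·1.795 = 0.3061 → θ = 17.83°; offset = 22.7·tan 17.83° = 7.300 m.
Layer 3: sin θ = p·2.156 = 0.3677 → θ = 21.57°; offset = 3.3·tan 21.57° = 1.305 m.
Total horizontal offset = 10.263 m.

10 m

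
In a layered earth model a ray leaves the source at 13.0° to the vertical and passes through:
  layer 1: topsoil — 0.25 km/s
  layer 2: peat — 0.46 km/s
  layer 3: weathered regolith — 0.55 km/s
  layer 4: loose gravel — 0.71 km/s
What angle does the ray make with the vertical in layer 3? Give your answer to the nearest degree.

Snell's law across each interface conserves sin θ / V, so sin θ_3 = V_3·sin θ₁/V₁.
sin θ_3 = 0.55 × sin 13.0° / 0.25 = 0.4949.
θ_3 = arcsin 0.4949 = 29.66°.

30°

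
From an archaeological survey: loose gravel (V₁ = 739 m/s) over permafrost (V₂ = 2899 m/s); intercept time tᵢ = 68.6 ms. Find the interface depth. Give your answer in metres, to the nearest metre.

h = tᵢ·V₁·V₂ / (2·√(V₂²−V₁²)).
√(V₂²−V₁²) = √(2899² − 739²) = 2803.2 m/s.
h = 0.0686 s × 739 × 2899 / (2 × 2803.2) = 26.21 m.

26 m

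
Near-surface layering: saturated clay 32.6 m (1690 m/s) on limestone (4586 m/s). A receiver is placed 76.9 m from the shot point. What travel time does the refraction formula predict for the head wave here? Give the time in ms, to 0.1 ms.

θ_c = arcsin(V₁/V₂) = arcsin(1690/4586) = 21.62°, cos θ_c = 0.9296.
Intercept time tᵢ = 2h cos θ_c / V₁ = 2·32.6·0.9296/1690 = 0.03586 s.
t = x/V₂ + tᵢ = 76.9/4586 + 0.03586 = 0.05263 s.

52.6 ms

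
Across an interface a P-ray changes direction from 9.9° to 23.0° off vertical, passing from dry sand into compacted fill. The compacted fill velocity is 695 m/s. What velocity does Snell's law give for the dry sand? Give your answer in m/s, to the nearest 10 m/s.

Snell's law: sin 9.9°/V₁ = sin 23.0°/V₂.
V₁ = V₂·sin 9.9°/sin 23.0° = 695 × 0.4400 = 305.81 m/s.

310 m/s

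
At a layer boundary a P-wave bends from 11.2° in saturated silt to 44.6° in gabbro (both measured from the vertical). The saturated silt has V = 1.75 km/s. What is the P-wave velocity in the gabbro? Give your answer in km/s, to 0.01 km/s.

6.33 km/s

Snell's law: sin 11.2°/V₁ = sin 44.6°/V₂.
V₂ = V₁·sin 44.6°/sin 11.2° = 1.75 × 3.6150 = 6.33 km/s.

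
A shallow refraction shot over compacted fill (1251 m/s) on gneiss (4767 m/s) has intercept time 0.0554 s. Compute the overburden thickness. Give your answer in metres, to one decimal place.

h = tᵢ·V₁·V₂ / (2·√(V₂²−V₁²)).
√(V₂²−V₁²) = √(4767² − 1251²) = 4599.9 m/s.
h = 0.0554 s × 1251 × 4767 / (2 × 4599.9) = 35.91 m.

35.9 m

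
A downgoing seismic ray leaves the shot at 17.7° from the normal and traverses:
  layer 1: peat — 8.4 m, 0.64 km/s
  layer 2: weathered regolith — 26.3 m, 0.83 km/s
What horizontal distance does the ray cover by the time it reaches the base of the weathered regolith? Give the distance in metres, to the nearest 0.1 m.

Apply Snell's law at each interface; in layer i the horizontal offset is hᵢ·tan θᵢ.
Layer 1: θ = 17.70°; offset = 8.4·tan 17.70° = 2.681 m.
Layer 2: sin θ = 0.83·sin 17.7°/0.64 = 0.3943, θ = 23.22°; offset = 26.3·tan 23.22° = 11.284 m.
Total horizontal offset = 13.965 m.

14.0 m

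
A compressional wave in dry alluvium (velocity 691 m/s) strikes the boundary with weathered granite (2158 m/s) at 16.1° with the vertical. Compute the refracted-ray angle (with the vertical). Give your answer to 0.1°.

sin θ₁/V₁ = sin θ₂/V₂ ⇒ sin θ₂ = 2158·sin 16.1°/691 = 2158·0.2773/691 = 0.8661.
θ₂ = sin⁻¹(0.8661) = 60.00° (from vertical).

60.0°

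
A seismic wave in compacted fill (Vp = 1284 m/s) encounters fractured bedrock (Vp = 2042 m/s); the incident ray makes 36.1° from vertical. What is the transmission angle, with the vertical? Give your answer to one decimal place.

sin θ₁/V₁ = sin θ₂/V₂ ⇒ sin θ₂ = 2042·sin 36.1°/1284 = 2042·0.5892/1284 = 0.9370.
θ₂ = sin⁻¹(0.9370) = 69.56° (from vertical).

69.6°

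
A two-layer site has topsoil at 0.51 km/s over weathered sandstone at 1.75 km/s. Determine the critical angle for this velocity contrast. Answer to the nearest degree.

Critical incidence: sin θ_c = V₁/V₂ = 0.51/1.75 = 0.2914.
θ_c = arcsin 0.2914 = 16.94°.

17°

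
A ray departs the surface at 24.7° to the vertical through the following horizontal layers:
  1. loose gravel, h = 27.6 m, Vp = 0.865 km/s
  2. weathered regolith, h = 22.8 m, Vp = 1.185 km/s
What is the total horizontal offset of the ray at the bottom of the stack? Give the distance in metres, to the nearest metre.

Apply Snell's law at each interface; in layer i the horizontal offset is hᵢ·tan θᵢ.
Layer 1: θ = 24.70°; offset = 27.6·tan 24.70° = 12.695 m.
Layer 2: sin θ = 1.185·sin 24.7°/0.865 = 0.5725, θ = 34.92°; offset = 22.8·tan 34.92° = 15.918 m.
Σ offsets = 28.613 m.

29 m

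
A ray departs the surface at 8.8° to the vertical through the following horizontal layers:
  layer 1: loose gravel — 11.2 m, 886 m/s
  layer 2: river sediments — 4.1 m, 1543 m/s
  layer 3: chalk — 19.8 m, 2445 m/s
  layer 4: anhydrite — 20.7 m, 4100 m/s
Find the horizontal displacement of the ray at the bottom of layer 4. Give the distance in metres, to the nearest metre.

33 m

Apply Snell's law at each interface; in layer i the horizontal offset is hᵢ·tan θᵢ.
Layer 1: θ = 8.80°; offset = 11.2·tan 8.80° = 1.734 m.
Layer 2: sin θ = 1543·sin 8.8°/886 = 0.2664, θ = 15.45°; offset = 4.1·tan 15.45° = 1.133 m.
Layer 3: sin θ = 2445·sin 8.8°/886 = 0.4222, θ = 24.97°; offset = 19.8·tan 24.97° = 9.221 m.
Layer 4: sin θ = 4100·sin 8.8°/886 = 0.7079, θ = 45.07°; offset = 20.7·tan 45.07° = 20.749 m.
Σ offsets = 32.838 m.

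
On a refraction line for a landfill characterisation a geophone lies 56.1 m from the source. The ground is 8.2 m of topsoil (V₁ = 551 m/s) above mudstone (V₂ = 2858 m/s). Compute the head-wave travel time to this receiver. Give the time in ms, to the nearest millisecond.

θ_c = arcsin(V₁/V₂) = arcsin(551/2858) = 11.12°, cos θ_c = 0.9812.
Intercept time tᵢ = 2h cos θ_c / V₁ = 2·8.2·0.9812/551 = 0.02921 s.
t = x/V₂ + tᵢ = 56.1/2858 + 0.02921 = 0.04883 s.

49 ms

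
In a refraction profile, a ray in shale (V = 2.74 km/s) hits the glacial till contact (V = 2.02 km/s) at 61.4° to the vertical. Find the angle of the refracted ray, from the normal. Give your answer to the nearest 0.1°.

40.3°

Snell's law: sin θ₂ = (V₂/V₁)·sin θ₁ = (2.02/2.74)·sin 61.4° = 0.6473.
θ₂ = arcsin 0.6473 = 40.34° from the normal.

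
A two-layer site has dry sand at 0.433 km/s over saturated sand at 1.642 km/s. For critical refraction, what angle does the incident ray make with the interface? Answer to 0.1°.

At critical incidence the refracted ray runs along the interface (θ₂ = 90°), so sin θ_c = V₁/V₂.
θ_c = arcsin(0.433/1.642) = arcsin 0.2637 = 15.29°.
Measured from the interface: 90° − 15.29° = 74.71°.

74.7°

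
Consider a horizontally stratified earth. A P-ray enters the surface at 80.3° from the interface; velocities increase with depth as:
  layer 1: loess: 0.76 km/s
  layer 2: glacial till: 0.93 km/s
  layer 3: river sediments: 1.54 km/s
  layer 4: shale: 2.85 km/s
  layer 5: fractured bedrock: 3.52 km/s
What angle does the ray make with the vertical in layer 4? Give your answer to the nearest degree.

39°

From the normal: θ₁ = 90° − 80.3° = 9.7°.
Ray parameter p = sin 9.7° / 0.76 = 2.2170e-01 s/km.
sin θ_4 = p·V_4 = 2.2170e-01 × 2.85 = 0.6318.
θ_4 = 39.19° from the vertical.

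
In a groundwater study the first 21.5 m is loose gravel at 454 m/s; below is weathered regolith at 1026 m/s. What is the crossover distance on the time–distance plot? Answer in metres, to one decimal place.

x_cross = 2h·√((V₂+V₁)/(V₂−V₁)).
(V₂+V₁)/(V₂−V₁) = (1026+454)/(1026−454) = 2.5874; √ = 1.6085.
x_cross = 2·21.5·1.6085 = 69.17 m.

69.2 m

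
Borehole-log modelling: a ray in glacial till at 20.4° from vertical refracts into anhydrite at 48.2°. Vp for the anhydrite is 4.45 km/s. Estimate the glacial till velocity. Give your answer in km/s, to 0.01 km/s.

sin 20.4° = 0.3486; sin 48.2° = 0.7455.
V₁ = V₂·(sin θ₁/sin θ₂) = 4.45·(0.3486/0.7455) = 2.08 km/s.

2.08 km/s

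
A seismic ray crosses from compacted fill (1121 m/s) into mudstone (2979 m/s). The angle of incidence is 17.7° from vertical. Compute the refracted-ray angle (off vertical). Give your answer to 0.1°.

53.9°

sin θ₁/V₁ = sin θ₂/V₂ ⇒ sin θ₂ = 2979·sin 17.7°/1121 = 2979·0.3040/1121 = 0.8080.
θ₂ = arcsin 0.8080 = 53.90° from the normal.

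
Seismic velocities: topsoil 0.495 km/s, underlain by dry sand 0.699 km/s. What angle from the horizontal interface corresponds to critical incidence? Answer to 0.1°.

44.9°

At critical incidence the refracted ray runs along the interface (θ₂ = 90°), so sin θ_c = V₁/V₂.
θ_c = arcsin(0.495/0.699) = arcsin 0.7082 = 45.08°.
Measured from the interface: 90° − 45.08° = 44.92°.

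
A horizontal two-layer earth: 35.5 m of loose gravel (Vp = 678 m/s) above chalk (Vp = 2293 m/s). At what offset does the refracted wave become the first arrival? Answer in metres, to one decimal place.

96.3 m

θ_c = arcsin(678/2293) = 17.20°, so cos θ_c = 0.9553 and tᵢ = 2h cos θ_c/V₁ = 0.1000 s.
At crossover x/V₁ = x/V₂ + tᵢ ⇒ x = tᵢ/(1/V₁ − 1/V₂) = 0.10004/(1.4749e-03 − 4.3611e-04) = 96.30 m.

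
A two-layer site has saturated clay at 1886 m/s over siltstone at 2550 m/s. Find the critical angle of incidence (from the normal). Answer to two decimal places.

Critical incidence: sin θ_c = V₁/V₂ = 1886/2550 = 0.7396.
θ_c = arcsin 0.7396 = 47.70°.

47.70°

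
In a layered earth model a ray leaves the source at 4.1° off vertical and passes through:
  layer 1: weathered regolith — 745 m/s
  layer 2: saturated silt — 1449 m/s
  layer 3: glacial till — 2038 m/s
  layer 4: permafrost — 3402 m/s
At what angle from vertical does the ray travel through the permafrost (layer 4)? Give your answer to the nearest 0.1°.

19.1°

Ray parameter p = sin 4.1° / 745 = 9.5970e-05 s/m.
sin θ_4 = p·V_4 = 9.5970e-05 × 3402 = 0.3265.
θ_4 = arcsin 0.3265 = 19.06°.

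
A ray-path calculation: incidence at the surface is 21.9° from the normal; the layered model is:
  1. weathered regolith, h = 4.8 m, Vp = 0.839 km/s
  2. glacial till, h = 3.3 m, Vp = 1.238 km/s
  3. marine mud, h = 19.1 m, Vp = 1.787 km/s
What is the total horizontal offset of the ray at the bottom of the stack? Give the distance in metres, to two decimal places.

29.09 m

Apply Snell's law at each interface; in layer i the horizontal offset is hᵢ·tan θᵢ.
Layer 1: θ = 21.90°; offset = 4.8·tan 21.90° = 1.9296 m.
Layer 2: sin θ = 1.238·sin 21.9°/0.839 = 0.5504, θ = 33.39°; offset = 3.3·tan 33.39° = 2.1753 m.
Layer 3: sin θ = 1.787·sin 21.9°/0.839 = 0.7944, θ = 52.60°; offset = 19.1·tan 52.60° = 24.9833 m.
Summing the layer offsets gives 29.0882 m.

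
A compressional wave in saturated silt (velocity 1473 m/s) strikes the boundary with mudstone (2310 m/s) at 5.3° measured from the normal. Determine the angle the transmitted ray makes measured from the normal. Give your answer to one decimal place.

Snell's law: sin θ₂ = (V₂/V₁)·sin θ₁ = (2310/1473)·sin 5.3° = 0.1449.
θ₂ = sin⁻¹(0.1449) = 8.33° (from vertical).

8.3°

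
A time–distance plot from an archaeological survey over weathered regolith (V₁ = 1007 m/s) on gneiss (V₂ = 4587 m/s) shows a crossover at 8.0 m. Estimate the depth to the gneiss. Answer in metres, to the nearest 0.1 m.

3.2 m

h = (x_cross/2)·√((V₂−V₁)/(V₂+V₁)).
(V₂−V₁)/(V₂+V₁) = (4587−1007)/(4587+1007) = 0.6400; √ = 0.8000.
h = (8.0/2)·0.8000 = 3.20 m.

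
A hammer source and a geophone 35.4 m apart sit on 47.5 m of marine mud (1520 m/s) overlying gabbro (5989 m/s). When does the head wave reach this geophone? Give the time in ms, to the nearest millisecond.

66 ms

θ_c = arcsin(V₁/V₂) = arcsin(1520/5989) = 14.70°, cos θ_c = 0.9673.
Intercept time tᵢ = 2h cos θ_c / V₁ = 2·47.5·0.9673/1520 = 0.06045 s.
t = x/V₂ + tᵢ = 35.4/5989 + 0.06045 = 0.06636 s.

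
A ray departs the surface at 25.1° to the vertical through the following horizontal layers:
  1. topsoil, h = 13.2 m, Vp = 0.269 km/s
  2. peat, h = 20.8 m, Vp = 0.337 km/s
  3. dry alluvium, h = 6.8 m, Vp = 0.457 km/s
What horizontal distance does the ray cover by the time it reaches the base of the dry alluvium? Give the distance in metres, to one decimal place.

Apply Snell's law at each interface; in layer i the horizontal offset is hᵢ·tan θᵢ.
Layer 1: θ = 25.10°; offset = 13.2·tan 25.10° = 6.183 m.
Layer 2: sin θ = 0.337·sin 25.1°/0.269 = 0.5314, θ = 32.10°; offset = 20.8·tan 32.10° = 13.049 m.
Layer 3: sin θ = 0.457·sin 25.1°/0.269 = 0.7207, θ = 46.11°; offset = 6.8·tan 46.11° = 7.069 m.
Total horizontal offset = 26.301 m.

26.3 m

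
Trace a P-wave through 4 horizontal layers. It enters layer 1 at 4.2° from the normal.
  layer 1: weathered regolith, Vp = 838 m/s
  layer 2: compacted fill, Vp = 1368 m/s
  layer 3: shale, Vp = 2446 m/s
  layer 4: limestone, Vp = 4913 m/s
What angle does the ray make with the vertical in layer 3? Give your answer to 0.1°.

12.3°

Snell's law across each interface conserves sin θ / V, so sin θ_3 = V_3·sin θ₁/V₁.
sin θ_3 = 2446 × sin 4.2° / 838 = 0.2138.
θ_3 = arcsin 0.2138 = 12.34°.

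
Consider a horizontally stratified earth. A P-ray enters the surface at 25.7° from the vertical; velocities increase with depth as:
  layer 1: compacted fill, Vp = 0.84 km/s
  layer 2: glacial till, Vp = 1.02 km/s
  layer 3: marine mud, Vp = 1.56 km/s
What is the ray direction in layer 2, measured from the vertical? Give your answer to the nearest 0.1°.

Ray parameter p = sin 25.7° / 0.84 = 5.1626e-01 s/km.
sin θ_2 = p·V_2 = 5.1626e-01 × 1.02 = 0.5266.
θ_2 = 31.78° from the vertical.

31.8°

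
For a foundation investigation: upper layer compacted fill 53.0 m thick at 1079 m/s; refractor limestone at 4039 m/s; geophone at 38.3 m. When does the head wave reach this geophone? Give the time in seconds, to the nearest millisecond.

0.104 s

θ_c = arcsin(V₁/V₂) = arcsin(1079/4039) = 15.49°, cos θ_c = 0.9637.
Intercept time tᵢ = 2h cos θ_c / V₁ = 2·53.0·0.9637/1079 = 0.09467 s.
t = x/V₂ + tᵢ = 38.3/4039 + 0.09467 = 0.10415 s.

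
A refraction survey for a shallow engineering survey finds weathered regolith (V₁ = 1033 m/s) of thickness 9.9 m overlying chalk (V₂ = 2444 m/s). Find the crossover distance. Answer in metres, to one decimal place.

x_cross = 2h·√((V₂+V₁)/(V₂−V₁)).
(V₂+V₁)/(V₂−V₁) = (2444+1033)/(2444−1033) = 2.4642; √ = 1.5698.
x_cross = 2·9.9·1.5698 = 31.08 m.

31.1 m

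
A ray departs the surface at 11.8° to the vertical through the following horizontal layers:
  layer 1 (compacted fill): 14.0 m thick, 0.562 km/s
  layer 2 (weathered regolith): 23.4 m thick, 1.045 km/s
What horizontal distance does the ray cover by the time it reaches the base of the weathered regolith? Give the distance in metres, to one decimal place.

p = sin θ₁/V₁ = sin 11.8°/0.562 = 3.6387e-01 s/km is conserved through the stack.
Layer 1: θ = 11.80°; offset = 14.0·tan 11.80° = 2.925 m.
Layer 2: sin θ = p·1.045 = 0.3802 → θ = 22.35°; offset = 23.4·tan 22.35° = 9.620 m.
Σ offsets = 12.545 m.

12.5 m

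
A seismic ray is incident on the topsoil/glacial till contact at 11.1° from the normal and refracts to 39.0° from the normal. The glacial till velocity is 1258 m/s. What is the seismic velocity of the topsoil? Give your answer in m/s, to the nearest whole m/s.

385 m/s

Snell's law: sin 11.1°/V₁ = sin 39.0°/V₂.
V₁ = V₂·sin 11.1°/sin 39.0° = 1258 × 0.3059 = 384.85 m/s.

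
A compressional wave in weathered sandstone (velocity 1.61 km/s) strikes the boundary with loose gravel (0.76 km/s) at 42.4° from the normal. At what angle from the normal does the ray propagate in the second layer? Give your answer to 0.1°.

18.6°

sin θ₁/V₁ = sin θ₂/V₂ ⇒ sin θ₂ = 0.76·sin 42.4°/1.61 = 0.76·0.6743/1.61 = 0.3183.
θ₂ = arcsin 0.3183 = 18.56° from the normal.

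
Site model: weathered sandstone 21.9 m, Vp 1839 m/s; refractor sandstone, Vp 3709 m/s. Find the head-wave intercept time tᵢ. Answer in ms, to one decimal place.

20.7 ms

θ_c = arcsin(V₁/V₂) = arcsin(1839/3709) = 29.72°; cos θ_c = 0.8684.
tᵢ = 2h·cos θ_c / V₁ = 2·21.9·0.8684 / 1839 = 0.02068 s.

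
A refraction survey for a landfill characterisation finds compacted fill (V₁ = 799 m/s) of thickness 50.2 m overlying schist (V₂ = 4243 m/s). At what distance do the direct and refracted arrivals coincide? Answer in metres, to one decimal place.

x_cross = 2h·√((V₂+V₁)/(V₂−V₁)).
(V₂+V₁)/(V₂−V₁) = (4243+799)/(4243−799) = 1.4640; √ = 1.2100.
x_cross = 2·50.2·1.2100 = 121.48 m.

121.5 m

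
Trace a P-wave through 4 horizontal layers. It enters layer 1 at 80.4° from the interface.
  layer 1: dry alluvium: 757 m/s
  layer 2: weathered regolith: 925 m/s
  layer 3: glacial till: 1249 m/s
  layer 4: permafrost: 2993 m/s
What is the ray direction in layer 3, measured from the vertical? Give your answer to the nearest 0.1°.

16.0°

From the normal: θ₁ = 90° − 80.4° = 9.6°.
Ray parameter p = sin 9.6° / 757 = 2.2030e-04 s/m.
sin θ_3 = p·V_3 = 2.2030e-04 × 1249 = 0.2752.
θ_3 = 15.97° from the vertical.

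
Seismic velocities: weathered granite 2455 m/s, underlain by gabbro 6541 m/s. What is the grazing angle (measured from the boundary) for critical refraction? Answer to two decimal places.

67.96°

At critical incidence the refracted ray runs along the interface (θ₂ = 90°), so sin θ_c = V₁/V₂.
θ_c = arcsin(2455/6541) = arcsin 0.3753 = 22.04°.
Measured from the interface: 90° − 22.04° = 67.96°.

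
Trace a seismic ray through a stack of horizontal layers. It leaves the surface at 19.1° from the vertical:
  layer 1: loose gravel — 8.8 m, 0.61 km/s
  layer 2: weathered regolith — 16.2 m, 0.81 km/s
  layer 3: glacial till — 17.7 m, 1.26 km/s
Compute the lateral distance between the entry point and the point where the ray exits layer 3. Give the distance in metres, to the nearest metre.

27 m

p = sin θ₁/V₁ = sin 19.1°/0.61 = 5.3642e-01 s/km is conserved through the stack.
Layer 1: θ = 19.10°; offset = 8.8·tan 19.10° = 3.047 m.
Layer 2: sin θ = p·0.81 = 0.4345 → θ = 25.75°; offset = 16.2·tan 25.75° = 7.815 m.
Layer 3: sin θ = p·1.26 = 0.6759 → θ = 42.52°; offset = 17.7·tan 42.52° = 16.232 m.
Total horizontal offset = 27.095 m.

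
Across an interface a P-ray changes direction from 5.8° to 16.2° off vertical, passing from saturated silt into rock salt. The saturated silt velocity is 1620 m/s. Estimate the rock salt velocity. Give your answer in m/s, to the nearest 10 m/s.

Snell's law: sin 5.8°/V₁ = sin 16.2°/V₂.
V₂ = V₁·sin 16.2°/sin 5.8° = 1620 × 2.7607 = 4472.41 m/s.

4470 m/s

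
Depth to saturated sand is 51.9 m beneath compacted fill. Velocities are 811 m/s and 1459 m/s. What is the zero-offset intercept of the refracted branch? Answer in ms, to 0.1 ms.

tᵢ = 2h·√(V₂²−V₁²)/(V₁V₂).
√(V₂²−V₁²) = √(1459²−811²) = 1212.8 m/s.
tᵢ = 2·51.9·1212.8/(811·1459) = 0.10640 s.

106.4 ms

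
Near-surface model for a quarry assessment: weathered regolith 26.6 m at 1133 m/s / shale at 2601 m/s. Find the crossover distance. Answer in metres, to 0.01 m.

84.85 m

x_cross = 2h·√((V₂+V₁)/(V₂−V₁)).
(V₂+V₁)/(V₂−V₁) = (2601+1133)/(2601−1133) = 2.5436; √ = 1.5949.
x_cross = 2·26.6·1.5949 = 84.85 m.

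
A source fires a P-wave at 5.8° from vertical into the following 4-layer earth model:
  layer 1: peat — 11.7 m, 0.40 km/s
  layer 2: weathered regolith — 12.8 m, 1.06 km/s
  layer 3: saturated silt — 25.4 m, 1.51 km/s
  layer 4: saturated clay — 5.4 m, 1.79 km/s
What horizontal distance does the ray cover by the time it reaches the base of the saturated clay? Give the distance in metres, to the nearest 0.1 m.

18.0 m

Apply Snell's law at each interface; in layer i the horizontal offset is hᵢ·tan θᵢ.
Layer 1: θ = 5.80°; offset = 11.7·tan 5.80° = 1.188 m.
Layer 2: sin θ = 1.06·sin 5.8°/0.40 = 0.2678, θ = 15.53°; offset = 12.8·tan 15.53° = 3.558 m.
Layer 3: sin θ = 1.51·sin 5.8°/0.40 = 0.3815, θ = 22.43°; offset = 25.4·tan 22.43° = 10.483 m.
Layer 4: sin θ = 1.79·sin 5.8°/0.40 = 0.4522, θ = 26.89°; offset = 5.4·tan 26.89° = 2.738 m.
Total horizontal offset = 17.967 m.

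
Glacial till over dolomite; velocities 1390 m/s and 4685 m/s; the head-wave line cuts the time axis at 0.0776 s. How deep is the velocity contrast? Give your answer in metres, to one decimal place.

θ_c = arcsin(1390/4685) = 17.26°; cos θ_c = 0.9550.
tᵢ = 2h cos θ_c/V₁ ⇒ h = tᵢ·V₁/(2 cos θ_c) = 0.0776·1390/(2·0.9550) = 56.47 m.

56.5 m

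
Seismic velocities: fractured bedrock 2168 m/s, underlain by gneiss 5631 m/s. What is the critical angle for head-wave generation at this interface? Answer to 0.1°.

22.6°

Critical incidence: sin θ_c = V₁/V₂ = 2168/5631 = 0.3850.
θ_c = arcsin 0.3850 = 22.64°.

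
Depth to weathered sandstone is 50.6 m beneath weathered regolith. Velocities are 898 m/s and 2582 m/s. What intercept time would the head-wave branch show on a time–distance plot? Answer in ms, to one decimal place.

105.7 ms

θ_c = arcsin(V₁/V₂) = arcsin(898/2582) = 20.35°; cos θ_c = 0.9376.
tᵢ = 2h·cos θ_c / V₁ = 2·50.6·0.9376 / 898 = 0.10566 s.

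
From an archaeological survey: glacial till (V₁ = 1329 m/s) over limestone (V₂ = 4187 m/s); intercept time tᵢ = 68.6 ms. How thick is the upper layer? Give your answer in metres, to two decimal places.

48.07 m

θ_c = arcsin(1329/4187) = 18.51°; cos θ_c = 0.9483.
tᵢ = 2h cos θ_c/V₁ ⇒ h = tᵢ·V₁/(2 cos θ_c) = 0.0686·1329/(2·0.9483) = 48.07 m.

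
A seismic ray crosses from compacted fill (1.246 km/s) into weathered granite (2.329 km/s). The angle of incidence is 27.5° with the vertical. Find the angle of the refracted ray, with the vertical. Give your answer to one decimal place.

59.7°

sin θ₁/V₁ = sin θ₂/V₂ ⇒ sin θ₂ = 2.329·sin 27.5°/1.246 = 2.329·0.4617/1.246 = 0.8631.
θ₂ = sin⁻¹(0.8631) = 59.67° (from vertical).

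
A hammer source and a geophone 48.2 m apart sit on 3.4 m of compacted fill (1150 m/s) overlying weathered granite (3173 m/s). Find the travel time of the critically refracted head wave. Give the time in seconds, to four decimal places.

0.0207 s

t = x/V₂ + 2h·√(V₂²−V₁²)/(V₁V₂).
√(V₂²−V₁²) = √(3173²−1150²) = 2957.3 m/s; delay term = 2·3.4·2957.3/(1150·3173) = 0.00551 s.
t = 48.2/3173 + 0.00551 = 0.02070 s.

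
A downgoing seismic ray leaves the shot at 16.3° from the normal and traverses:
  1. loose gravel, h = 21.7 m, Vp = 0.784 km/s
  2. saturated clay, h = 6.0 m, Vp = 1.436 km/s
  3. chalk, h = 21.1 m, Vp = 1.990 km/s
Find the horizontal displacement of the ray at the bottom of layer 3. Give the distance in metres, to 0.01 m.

31.36 m

p = sin θ₁/V₁ = sin 16.3°/0.784 = 3.5799e-01 s/km is conserved through the stack.
Layer 1: θ = 16.30°; offset = 21.7·tan 16.30° = 6.3455 m.
Layer 2: sin θ = p·1.436 = 0.5141 → θ = 30.94°; offset = 6.0·tan 30.94° = 3.5960 m.
Layer 3: sin θ = p·1.990 = 0.7124 → θ = 45.43°; offset = 21.1·tan 45.43° = 21.4199 m.
Σ offsets = 31.3615 m.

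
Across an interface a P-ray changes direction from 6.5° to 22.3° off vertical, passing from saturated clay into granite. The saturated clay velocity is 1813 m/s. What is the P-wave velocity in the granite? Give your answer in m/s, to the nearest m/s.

Snell's law: sin 6.5°/V₁ = sin 22.3°/V₂.
V₂ = V₁·sin 22.3°/sin 6.5° = 1813 × 3.3520 = 6077.16 m/s.

6077 m/s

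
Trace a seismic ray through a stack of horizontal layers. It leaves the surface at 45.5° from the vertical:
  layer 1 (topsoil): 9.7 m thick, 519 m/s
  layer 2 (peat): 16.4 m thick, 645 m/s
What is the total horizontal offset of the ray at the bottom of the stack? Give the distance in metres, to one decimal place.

41.3 m

Ray parameter p = sin 45.5° / 519 m/s = 1.3743e-03 s/m.
Layer 1: θ = 45.50°; offset = 9.7·tan 45.50° = 9.871 m.
Layer 2: sin θ = p·645 = 0.8864 → θ = 62.43°; offset = 16.4·tan 62.43° = 31.404 m.
Summing the layer offsets gives 41.275 m.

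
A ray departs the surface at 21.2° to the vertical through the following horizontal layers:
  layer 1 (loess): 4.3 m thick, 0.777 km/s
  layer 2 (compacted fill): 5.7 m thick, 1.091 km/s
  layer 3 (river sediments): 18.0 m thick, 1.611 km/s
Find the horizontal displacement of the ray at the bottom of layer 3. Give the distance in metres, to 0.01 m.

25.42 m

Apply Snell's law at each interface; in layer i the horizontal offset is hᵢ·tan θᵢ.
Layer 1: θ = 21.20°; offset = 4.3·tan 21.20° = 1.6679 m.
Layer 2: sin θ = 1.091·sin 21.2°/0.777 = 0.5078, θ = 30.51°; offset = 5.7·tan 30.51° = 3.3596 m.
Layer 3: sin θ = 1.611·sin 21.2°/0.777 = 0.7498, θ = 48.57°; offset = 18.0·tan 48.57° = 20.3963 m.
Total horizontal offset = 25.4237 m.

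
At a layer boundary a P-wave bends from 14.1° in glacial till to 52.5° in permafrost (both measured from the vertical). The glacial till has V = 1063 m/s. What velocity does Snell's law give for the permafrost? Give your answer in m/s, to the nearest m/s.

Snell's law: sin 14.1°/V₁ = sin 52.5°/V₂.
V₂ = V₁·sin 52.5°/sin 14.1° = 1063 × 3.2566 = 3461.75 m/s.

3462 m/s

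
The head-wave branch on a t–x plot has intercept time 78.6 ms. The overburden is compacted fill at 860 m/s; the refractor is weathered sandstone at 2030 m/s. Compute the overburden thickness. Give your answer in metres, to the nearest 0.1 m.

θ_c = arcsin(860/2030) = 25.06°; cos θ_c = 0.9058.
tᵢ = 2h cos θ_c/V₁ ⇒ h = tᵢ·V₁/(2 cos θ_c) = 0.0786·860/(2·0.9058) = 37.31 m.

37.3 m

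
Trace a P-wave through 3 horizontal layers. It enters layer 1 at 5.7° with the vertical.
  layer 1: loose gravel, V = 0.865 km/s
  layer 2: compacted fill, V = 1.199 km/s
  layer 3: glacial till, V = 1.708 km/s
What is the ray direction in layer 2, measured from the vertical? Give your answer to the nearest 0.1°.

Ray parameter p = sin 5.7° / 0.865 = 1.1482e-01 s/km.
sin θ_2 = p·V_2 = 1.1482e-01 × 1.199 = 0.1377.
θ_2 = 7.91° from the vertical.

7.9°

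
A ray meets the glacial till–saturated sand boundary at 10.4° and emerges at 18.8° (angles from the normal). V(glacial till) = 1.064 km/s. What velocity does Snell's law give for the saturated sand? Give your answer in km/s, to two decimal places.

Snell's law: sin 10.4°/V₁ = sin 18.8°/V₂.
V₂ = V₁·sin 18.8°/sin 10.4° = 1.064 × 1.7852 = 1.90 km/s.

1.90 km/s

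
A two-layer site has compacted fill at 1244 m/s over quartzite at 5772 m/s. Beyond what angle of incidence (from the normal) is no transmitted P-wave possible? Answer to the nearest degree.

Critical incidence: sin θ_c = V₁/V₂ = 1244/5772 = 0.2155.
θ_c = arcsin 0.2155 = 12.45°.

12°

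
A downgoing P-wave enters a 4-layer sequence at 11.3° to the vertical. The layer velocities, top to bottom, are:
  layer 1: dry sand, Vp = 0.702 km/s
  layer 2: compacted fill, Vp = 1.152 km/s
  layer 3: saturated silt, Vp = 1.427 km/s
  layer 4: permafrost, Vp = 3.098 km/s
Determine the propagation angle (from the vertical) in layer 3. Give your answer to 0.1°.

Ray parameter p = sin 11.3° / 0.702 = 2.7913e-01 s/km.
sin θ_3 = p·V_3 = 2.7913e-01 × 1.427 = 0.3983.
θ_3 = 23.47° from the vertical.

23.5°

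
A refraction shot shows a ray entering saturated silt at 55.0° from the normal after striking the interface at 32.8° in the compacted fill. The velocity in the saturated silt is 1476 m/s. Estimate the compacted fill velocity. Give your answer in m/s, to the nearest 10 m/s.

980 m/s

sin 32.8° = 0.5417; sin 55.0° = 0.8192.
V₁ = V₂·(sin θ₁/sin θ₂) = 1476·(0.5417/0.8192) = 976.08 m/s.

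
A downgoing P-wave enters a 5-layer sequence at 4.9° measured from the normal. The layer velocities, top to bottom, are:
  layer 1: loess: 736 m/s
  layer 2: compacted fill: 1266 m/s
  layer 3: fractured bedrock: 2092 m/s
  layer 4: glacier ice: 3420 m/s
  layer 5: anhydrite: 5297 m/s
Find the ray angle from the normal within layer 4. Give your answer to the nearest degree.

23°

Ray parameter p = sin 4.9° / 736 = 1.1606e-04 s/m.
sin θ_4 = p·V_4 = 1.1606e-04 × 3420 = 0.3969.
θ_4 = 23.39° from the vertical.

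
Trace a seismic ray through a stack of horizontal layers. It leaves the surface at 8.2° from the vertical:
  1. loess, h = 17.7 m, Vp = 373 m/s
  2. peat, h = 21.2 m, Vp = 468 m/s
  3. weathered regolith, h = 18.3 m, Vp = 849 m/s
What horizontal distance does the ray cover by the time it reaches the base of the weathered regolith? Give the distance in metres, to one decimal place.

12.7 m

Ray parameter p = sin 8.2° / 373 m/s = 3.8238e-04 s/m.
Layer 1: θ = 8.20°; offset = 17.7·tan 8.20° = 2.551 m.
Layer 2: sin θ = p·468 = 0.1790 → θ = 10.31°; offset = 21.2·tan 10.31° = 3.856 m.
Layer 3: sin θ = p·849 = 0.3246 → θ = 18.94°; offset = 18.3·tan 18.94° = 6.281 m.
Total horizontal offset = 12.688 m.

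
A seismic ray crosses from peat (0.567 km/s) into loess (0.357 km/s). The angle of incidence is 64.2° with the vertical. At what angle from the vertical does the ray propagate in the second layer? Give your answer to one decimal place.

34.5°

Snell's law: sin θ₂ = (V₂/V₁)·sin θ₁ = (0.357/0.567)·sin 64.2° = 0.5669.
θ₂ = arcsin 0.5669 = 34.53° from the normal.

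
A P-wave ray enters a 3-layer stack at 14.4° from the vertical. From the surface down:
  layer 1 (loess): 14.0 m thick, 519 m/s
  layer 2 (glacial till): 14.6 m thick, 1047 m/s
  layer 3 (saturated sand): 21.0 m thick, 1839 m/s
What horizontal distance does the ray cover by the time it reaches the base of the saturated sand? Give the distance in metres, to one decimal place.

51.2 m

p = sin θ₁/V₁ = sin 14.4°/519 = 4.7917e-04 s/m is conserved through the stack.
Layer 1: θ = 14.40°; offset = 14.0·tan 14.40° = 3.595 m.
Layer 2: sin θ = p·1047 = 0.5017 → θ = 30.11°; offset = 14.6·tan 30.11° = 8.467 m.
Layer 3: sin θ = p·1839 = 0.8812 → θ = 61.79°; offset = 21.0·tan 61.79° = 39.143 m.
Total horizontal offset = 51.205 m.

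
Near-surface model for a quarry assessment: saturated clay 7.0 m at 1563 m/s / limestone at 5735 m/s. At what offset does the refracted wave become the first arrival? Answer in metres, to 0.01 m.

18.52 m

x_cross = 2h·√((V₂+V₁)/(V₂−V₁)).
(V₂+V₁)/(V₂−V₁) = (5735+1563)/(5735−1563) = 1.7493; √ = 1.3226.
x_cross = 2·7.0·1.3226 = 18.52 m.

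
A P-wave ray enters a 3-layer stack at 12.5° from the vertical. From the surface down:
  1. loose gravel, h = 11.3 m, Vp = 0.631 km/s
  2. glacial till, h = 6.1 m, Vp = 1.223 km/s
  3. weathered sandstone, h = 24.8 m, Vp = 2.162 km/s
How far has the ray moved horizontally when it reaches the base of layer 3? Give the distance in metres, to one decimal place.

32.7 m

Apply Snell's law at each interface; in layer i the horizontal offset is hᵢ·tan θᵢ.
Layer 1: θ = 12.50°; offset = 11.3·tan 12.50° = 2.505 m.
Layer 2: sin θ = 1.223·sin 12.5°/0.631 = 0.4195, θ = 24.80°; offset = 6.1·tan 24.80° = 2.819 m.
Layer 3: sin θ = 2.162·sin 12.5°/0.631 = 0.7416, θ = 47.87°; offset = 24.8·tan 47.87° = 27.415 m.
Σ offsets = 32.739 m.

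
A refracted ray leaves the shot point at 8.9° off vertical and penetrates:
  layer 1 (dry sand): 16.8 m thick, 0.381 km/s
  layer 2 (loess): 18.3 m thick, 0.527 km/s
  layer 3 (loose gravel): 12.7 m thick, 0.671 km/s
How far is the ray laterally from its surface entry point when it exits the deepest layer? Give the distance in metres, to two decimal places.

10.24 m

Ray parameter p = sin 8.9° / 0.381 km/s = 4.0606e-01 s/km.
Layer 1: θ = 8.90°; offset = 16.8·tan 8.90° = 2.6308 m.
Layer 2: sin θ = p·0.527 = 0.2140 → θ = 12.36°; offset = 18.3·tan 12.36° = 4.0090 m.
Layer 3: sin θ = p·0.671 = 0.2725 → θ = 15.81°; offset = 12.7·tan 15.81° = 3.5964 m.
Σ offsets = 10.2362 m.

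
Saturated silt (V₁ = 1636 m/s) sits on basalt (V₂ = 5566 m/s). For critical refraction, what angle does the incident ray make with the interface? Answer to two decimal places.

At critical incidence the refracted ray runs along the interface (θ₂ = 90°), so sin θ_c = V₁/V₂.
θ_c = arcsin(1636/5566) = arcsin 0.2939 = 17.09°.
Measured from the interface: 90° − 17.09° = 72.91°.

72.91°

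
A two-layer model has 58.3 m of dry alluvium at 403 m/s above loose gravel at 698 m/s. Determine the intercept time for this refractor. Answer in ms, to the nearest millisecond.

236 ms

tᵢ = 2h·√(V₂²−V₁²)/(V₁V₂).
√(V₂²−V₁²) = √(698²−403²) = 569.9 m/s.
tᵢ = 2·58.3·569.9/(403·698) = 0.23623 s.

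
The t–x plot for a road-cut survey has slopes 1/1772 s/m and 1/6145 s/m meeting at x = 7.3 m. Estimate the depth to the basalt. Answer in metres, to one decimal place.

h = (x_cross/2)·√((V₂−V₁)/(V₂+V₁)).
(V₂−V₁)/(V₂+V₁) = (6145−1772)/(6145+1772) = 0.5524; √ = 0.7432.
h = (7.3/2)·0.7432 = 2.71 m.

2.7 m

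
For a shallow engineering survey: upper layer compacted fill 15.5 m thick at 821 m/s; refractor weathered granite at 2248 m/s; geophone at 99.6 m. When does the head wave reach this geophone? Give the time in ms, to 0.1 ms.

79.5 ms

t = x/V₂ + 2h·√(V₂²−V₁²)/(V₁V₂).
√(V₂²−V₁²) = √(2248²−821²) = 2092.7 m/s; delay term = 2·15.5·2092.7/(821·2248) = 0.03515 s.
t = 99.6/2248 + 0.03515 = 0.07946 s.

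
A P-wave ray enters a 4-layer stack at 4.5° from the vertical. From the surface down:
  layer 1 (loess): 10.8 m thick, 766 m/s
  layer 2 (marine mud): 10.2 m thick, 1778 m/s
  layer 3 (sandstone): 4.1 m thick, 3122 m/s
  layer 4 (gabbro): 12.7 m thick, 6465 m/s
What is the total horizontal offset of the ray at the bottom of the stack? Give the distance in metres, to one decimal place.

Apply Snell's law at each interface; in layer i the horizontal offset is hᵢ·tan θᵢ.
Layer 1: θ = 4.50°; offset = 10.8·tan 4.50° = 0.850 m.
Layer 2: sin θ = 1778·sin 4.5°/766 = 0.1821, θ = 10.49°; offset = 10.2·tan 10.49° = 1.889 m.
Layer 3: sin θ = 3122·sin 4.5°/766 = 0.3198, θ = 18.65°; offset = 4.1·tan 18.65° = 1.384 m.
Layer 4: sin θ = 6465·sin 4.5°/766 = 0.6622, θ = 41.47°; offset = 12.7·tan 41.47° = 11.223 m.
Summing the layer offsets gives 15.346 m.

15.3 m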